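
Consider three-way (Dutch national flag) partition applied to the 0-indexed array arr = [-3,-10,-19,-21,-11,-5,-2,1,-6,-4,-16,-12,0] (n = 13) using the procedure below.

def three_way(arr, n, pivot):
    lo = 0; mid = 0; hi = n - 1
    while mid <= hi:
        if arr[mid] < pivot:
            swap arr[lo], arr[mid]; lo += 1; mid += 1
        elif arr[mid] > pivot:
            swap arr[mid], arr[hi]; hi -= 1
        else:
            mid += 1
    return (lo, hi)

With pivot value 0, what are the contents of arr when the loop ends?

pivot = 0; lo=0, mid=0, hi=12
arr[mid]=-3<0: swap arr[0],arr[0]; lo=1,mid=1 → [-3,-10,-19,-21,-11,-5,-2,1,-6,-4,-16,-12,0]
arr[mid]=-10<0: swap arr[1],arr[1]; lo=2,mid=2 → [-3,-10,-19,-21,-11,-5,-2,1,-6,-4,-16,-12,0]
arr[mid]=-19<0: swap arr[2],arr[2]; lo=3,mid=3 → [-3,-10,-19,-21,-11,-5,-2,1,-6,-4,-16,-12,0]
arr[mid]=-21<0: swap arr[3],arr[3]; lo=4,mid=4 → [-3,-10,-19,-21,-11,-5,-2,1,-6,-4,-16,-12,0]
arr[mid]=-11<0: swap arr[4],arr[4]; lo=5,mid=5 → [-3,-10,-19,-21,-11,-5,-2,1,-6,-4,-16,-12,0]
arr[mid]=-5<0: swap arr[5],arr[5]; lo=6,mid=6 → [-3,-10,-19,-21,-11,-5,-2,1,-6,-4,-16,-12,0]
arr[mid]=-2<0: swap arr[6],arr[6]; lo=7,mid=7 → [-3,-10,-19,-21,-11,-5,-2,1,-6,-4,-16,-12,0]
arr[mid]=1>0: swap arr[7],arr[12]; hi=11 → [-3,-10,-19,-21,-11,-5,-2,0,-6,-4,-16,-12,1]
arr[mid]=0=0: mid=8
arr[mid]=-6<0: swap arr[7],arr[8]; lo=8,mid=9 → [-3,-10,-19,-21,-11,-5,-2,-6,0,-4,-16,-12,1]
arr[mid]=-4<0: swap arr[8],arr[9]; lo=9,mid=10 → [-3,-10,-19,-21,-11,-5,-2,-6,-4,0,-16,-12,1]
arr[mid]=-16<0: swap arr[9],arr[10]; lo=10,mid=11 → [-3,-10,-19,-21,-11,-5,-2,-6,-4,-16,0,-12,1]
arr[mid]=-12<0: swap arr[10],arr[11]; lo=11,mid=12 → [-3,-10,-19,-21,-11,-5,-2,-6,-4,-16,-12,0,1]
end: lo=11, hi=11; arr = [-3,-10,-19,-21,-11,-5,-2,-6,-4,-16,-12,0,1]

[-3,-10,-19,-21,-11,-5,-2,-6,-4,-16,-12,0,1]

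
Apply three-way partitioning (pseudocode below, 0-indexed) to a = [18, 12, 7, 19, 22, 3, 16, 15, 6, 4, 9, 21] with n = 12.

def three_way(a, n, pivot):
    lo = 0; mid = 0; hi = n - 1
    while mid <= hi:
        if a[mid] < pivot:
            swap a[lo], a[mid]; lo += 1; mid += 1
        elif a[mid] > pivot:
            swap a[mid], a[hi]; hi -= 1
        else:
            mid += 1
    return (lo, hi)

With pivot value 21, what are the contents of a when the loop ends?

[18, 12, 7, 19, 3, 16, 15, 6, 4, 9, 21, 22]

lo=0 mid=0 hi=11
18<21: swap(0,0), lo=1 mid=1 ⇒ [18, 12, 7, 19, 22, 3, 16, 15, 6, 4, 9, 21]
12<21: swap(1,1), lo=2 mid=2 ⇒ [18, 12, 7, 19, 22, 3, 16, 15, 6, 4, 9, 21]
7<21: swap(2,2), lo=3 mid=3 ⇒ [18, 12, 7, 19, 22, 3, 16, 15, 6, 4, 9, 21]
19<21: swap(3,3), lo=4 mid=4 ⇒ [18, 12, 7, 19, 22, 3, 16, 15, 6, 4, 9, 21]
22>21: swap(4,11), hi=10 ⇒ [18, 12, 7, 19, 21, 3, 16, 15, 6, 4, 9, 22]
21=21: mid=5
3<21: swap(4,5), lo=5 mid=6 ⇒ [18, 12, 7, 19, 3, 21, 16, 15, 6, 4, 9, 22]
16<21: swap(5,6), lo=6 mid=7 ⇒ [18, 12, 7, 19, 3, 16, 21, 15, 6, 4, 9, 22]
15<21: swap(6,7), lo=7 mid=8 ⇒ [18, 12, 7, 19, 3, 16, 15, 21, 6, 4, 9, 22]
6<21: swap(7,8), lo=8 mid=9 ⇒ [18, 12, 7, 19, 3, 16, 15, 6, 21, 4, 9, 22]
4<21: swap(8,9), lo=9 mid=10 ⇒ [18, 12, 7, 19, 3, 16, 15, 6, 4, 21, 9, 22]
9<21: swap(9,10), lo=10 mid=11 ⇒ [18, 12, 7, 19, 3, 16, 15, 6, 4, 9, 21, 22]
done. lo=10 hi=10; a=[18, 12, 7, 19, 3, 16, 15, 6, 4, 9, 21, 22]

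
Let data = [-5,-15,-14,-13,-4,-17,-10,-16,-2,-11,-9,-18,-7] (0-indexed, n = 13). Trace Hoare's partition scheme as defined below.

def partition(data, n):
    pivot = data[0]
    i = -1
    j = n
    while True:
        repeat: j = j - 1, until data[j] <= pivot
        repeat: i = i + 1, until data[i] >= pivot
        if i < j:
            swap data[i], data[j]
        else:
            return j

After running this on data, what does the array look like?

[-7,-15,-14,-13,-18,-17,-10,-16,-9,-11,-2,-4,-5]

pivot = data[0] = -5; i = -1, j = 13
j→12 (data[12]=-7≤-5), i→0 (data[0]=-5≥-5); i<j, swap → [-7,-15,-14,-13,-4,-17,-10,-16,-2,-11,-9,-18,-5]
j→11 (data[11]=-18≤-5), i→4 (data[4]=-4≥-5); i<j, swap → [-7,-15,-14,-13,-18,-17,-10,-16,-2,-11,-9,-4,-5]
j→10 (data[10]=-9≤-5), i→8 (data[8]=-2≥-5); i<j, swap → [-7,-15,-14,-13,-18,-17,-10,-16,-9,-11,-2,-4,-5]
j→9, i→10; i≥j, return j=9. data = [-7,-15,-14,-13,-18,-17,-10,-16,-9,-11,-2,-4,-5]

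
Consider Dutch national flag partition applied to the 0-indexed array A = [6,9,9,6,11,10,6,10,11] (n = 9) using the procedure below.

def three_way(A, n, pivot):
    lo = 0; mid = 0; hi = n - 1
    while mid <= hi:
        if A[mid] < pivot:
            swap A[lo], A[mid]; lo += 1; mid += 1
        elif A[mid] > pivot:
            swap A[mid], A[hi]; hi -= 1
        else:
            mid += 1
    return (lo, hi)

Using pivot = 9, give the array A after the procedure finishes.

lo=0 mid=0 hi=8
6<9: swap(0,0), lo=1 mid=1 ⇒ [6,9,9,6,11,10,6,10,11]
9=9: mid=2
9=9: mid=3
6<9: swap(1,3), lo=2 mid=4 ⇒ [6,6,9,9,11,10,6,10,11]
11>9: swap(4,8), hi=7 ⇒ [6,6,9,9,11,10,6,10,11]
11>9: swap(4,7), hi=6 ⇒ [6,6,9,9,10,10,6,11,11]
10>9: swap(4,6), hi=5 ⇒ [6,6,9,9,6,10,10,11,11]
6<9: swap(2,4), lo=3 mid=5 ⇒ [6,6,6,9,9,10,10,11,11]
10>9: swap(5,5), hi=4 ⇒ [6,6,6,9,9,10,10,11,11]
done. lo=3 hi=4; A=[6,6,6,9,9,10,10,11,11]

[6,6,6,9,9,10,10,11,11]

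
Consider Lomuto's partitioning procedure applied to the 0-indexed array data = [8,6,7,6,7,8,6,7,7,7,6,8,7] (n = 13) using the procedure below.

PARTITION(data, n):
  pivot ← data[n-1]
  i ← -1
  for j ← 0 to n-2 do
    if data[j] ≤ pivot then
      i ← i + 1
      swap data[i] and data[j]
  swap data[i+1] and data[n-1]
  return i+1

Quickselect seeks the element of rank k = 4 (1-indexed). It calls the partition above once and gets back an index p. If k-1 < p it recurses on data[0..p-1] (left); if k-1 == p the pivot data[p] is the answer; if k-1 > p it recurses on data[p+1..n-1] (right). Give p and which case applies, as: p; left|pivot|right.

9; left

pivot = data[12] = 7; i = -1
j=0: data[0]=8 > 7 → no swap
j=1: data[1]=6 ≤ 7 → i=0, swap data[0],data[1] → [6,8,7,6,7,8,6,7,7,7,6,8,7]
j=2: data[2]=7 ≤ 7 → i=1, swap data[1],data[2] → [6,7,8,6,7,8,6,7,7,7,6,8,7]
j=3: data[3]=6 ≤ 7 → i=2, swap data[2],data[3] → [6,7,6,8,7,8,6,7,7,7,6,8,7]
j=4: data[4]=7 ≤ 7 → i=3, swap data[3],data[4] → [6,7,6,7,8,8,6,7,7,7,6,8,7]
j=5: data[5]=8 > 7 → no swap
j=6: data[6]=6 ≤ 7 → i=4, swap data[4],data[6] → [6,7,6,7,6,8,8,7,7,7,6,8,7]
j=7: data[7]=7 ≤ 7 → i=5, swap data[5],data[7] → [6,7,6,7,6,7,8,8,7,7,6,8,7]
j=8: data[8]=7 ≤ 7 → i=6, swap data[6],data[8] → [6,7,6,7,6,7,7,8,8,7,6,8,7]
j=9: data[9]=7 ≤ 7 → i=7, swap data[7],data[9] → [6,7,6,7,6,7,7,7,8,8,6,8,7]
j=10: data[10]=6 ≤ 7 → i=8, swap data[8],data[10] → [6,7,6,7,6,7,7,7,6,8,8,8,7]
j=11: data[11]=8 > 7 → no swap
final swap data[9],data[12] → [6,7,6,7,6,7,7,7,6,7,8,8,8]; return 9
p = 9; k-1 = 3 < 9 ⇒ left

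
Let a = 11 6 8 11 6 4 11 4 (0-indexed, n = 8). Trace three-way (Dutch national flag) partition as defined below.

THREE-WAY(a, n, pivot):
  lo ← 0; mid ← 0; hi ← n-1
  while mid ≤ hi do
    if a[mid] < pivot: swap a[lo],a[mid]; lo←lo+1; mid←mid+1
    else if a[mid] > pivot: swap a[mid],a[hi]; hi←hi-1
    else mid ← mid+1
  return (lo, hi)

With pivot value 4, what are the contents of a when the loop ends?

lo=0 mid=0 hi=7
11>4: swap(0,7), hi=6 ⇒ 4 6 8 11 6 4 11 11
4=4: mid=1
6>4: swap(1,6), hi=5 ⇒ 4 11 8 11 6 4 6 11
11>4: swap(1,5), hi=4 ⇒ 4 4 8 11 6 11 6 11
4=4: mid=2
8>4: swap(2,4), hi=3 ⇒ 4 4 6 11 8 11 6 11
6>4: swap(2,3), hi=2 ⇒ 4 4 11 6 8 11 6 11
11>4: swap(2,2), hi=1 ⇒ 4 4 11 6 8 11 6 11
done. lo=0 hi=1; a=4 4 11 6 8 11 6 11

4 4 11 6 8 11 6 11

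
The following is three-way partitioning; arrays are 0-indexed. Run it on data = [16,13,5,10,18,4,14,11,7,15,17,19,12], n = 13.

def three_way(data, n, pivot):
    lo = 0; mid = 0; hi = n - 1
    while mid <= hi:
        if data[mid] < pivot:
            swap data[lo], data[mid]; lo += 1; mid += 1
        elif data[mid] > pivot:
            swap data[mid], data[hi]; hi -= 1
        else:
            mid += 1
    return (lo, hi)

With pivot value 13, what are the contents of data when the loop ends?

[12,5,10,7,4,11,13,14,15,17,19,18,16]

pivot = 13; lo=0, mid=0, hi=12
data[mid]=16>13: swap data[0],data[12]; hi=11 → [12,13,5,10,18,4,14,11,7,15,17,19,16]
data[mid]=12<13: swap data[0],data[0]; lo=1,mid=1 → [12,13,5,10,18,4,14,11,7,15,17,19,16]
data[mid]=13=13: mid=2
data[mid]=5<13: swap data[1],data[2]; lo=2,mid=3 → [12,5,13,10,18,4,14,11,7,15,17,19,16]
data[mid]=10<13: swap data[2],data[3]; lo=3,mid=4 → [12,5,10,13,18,4,14,11,7,15,17,19,16]
data[mid]=18>13: swap data[4],data[11]; hi=10 → [12,5,10,13,19,4,14,11,7,15,17,18,16]
data[mid]=19>13: swap data[4],data[10]; hi=9 → [12,5,10,13,17,4,14,11,7,15,19,18,16]
data[mid]=17>13: swap data[4],data[9]; hi=8 → [12,5,10,13,15,4,14,11,7,17,19,18,16]
data[mid]=15>13: swap data[4],data[8]; hi=7 → [12,5,10,13,7,4,14,11,15,17,19,18,16]
data[mid]=7<13: swap data[3],data[4]; lo=4,mid=5 → [12,5,10,7,13,4,14,11,15,17,19,18,16]
data[mid]=4<13: swap data[4],data[5]; lo=5,mid=6 → [12,5,10,7,4,13,14,11,15,17,19,18,16]
data[mid]=14>13: swap data[6],data[7]; hi=6 → [12,5,10,7,4,13,11,14,15,17,19,18,16]
data[mid]=11<13: swap data[5],data[6]; lo=6,mid=7 → [12,5,10,7,4,11,13,14,15,17,19,18,16]
end: lo=6, hi=6; data = [12,5,10,7,4,11,13,14,15,17,19,18,16]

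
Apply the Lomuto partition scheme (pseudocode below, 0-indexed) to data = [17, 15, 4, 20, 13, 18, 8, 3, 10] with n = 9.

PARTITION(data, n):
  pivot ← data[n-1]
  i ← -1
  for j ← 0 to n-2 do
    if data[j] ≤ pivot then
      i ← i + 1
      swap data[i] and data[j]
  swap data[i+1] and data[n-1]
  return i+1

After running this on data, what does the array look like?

pivot=10, i=-1
j=0: 17>10, skip
j=1: 15>10, skip
j=2: 4≤10, i=0, swap(0,2) ⇒ [4, 15, 17, 20, 13, 18, 8, 3, 10]
j=3: 20>10, skip
j=4: 13>10, skip
j=5: 18>10, skip
j=6: 8≤10, i=1, swap(1,6) ⇒ [4, 8, 17, 20, 13, 18, 15, 3, 10]
j=7: 3≤10, i=2, swap(2,7) ⇒ [4, 8, 3, 20, 13, 18, 15, 17, 10]
swap(3,8) ⇒ [4, 8, 3, 10, 13, 18, 15, 17, 20]; return 3

[4, 8, 3, 10, 13, 18, 15, 17, 20]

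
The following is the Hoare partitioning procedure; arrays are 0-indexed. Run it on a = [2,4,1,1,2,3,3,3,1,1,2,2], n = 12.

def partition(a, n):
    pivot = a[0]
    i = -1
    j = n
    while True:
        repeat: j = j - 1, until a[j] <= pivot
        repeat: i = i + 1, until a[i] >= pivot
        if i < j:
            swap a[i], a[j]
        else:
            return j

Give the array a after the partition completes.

[2,2,1,1,1,1,3,3,3,2,4,2]

pivot=2
j stops at 11 (2), i stops at 0 (2); swap ⇒ [2,4,1,1,2,3,3,3,1,1,2,2]
j stops at 10 (2), i stops at 1 (4); swap ⇒ [2,2,1,1,2,3,3,3,1,1,4,2]
j stops at 9 (1), i stops at 4 (2); swap ⇒ [2,2,1,1,1,3,3,3,1,2,4,2]
j stops at 8 (1), i stops at 5 (3); swap ⇒ [2,2,1,1,1,1,3,3,3,2,4,2]
j stops at 5, i stops at 6; i≥j ⇒ return 5. a=[2,2,1,1,1,1,3,3,3,2,4,2]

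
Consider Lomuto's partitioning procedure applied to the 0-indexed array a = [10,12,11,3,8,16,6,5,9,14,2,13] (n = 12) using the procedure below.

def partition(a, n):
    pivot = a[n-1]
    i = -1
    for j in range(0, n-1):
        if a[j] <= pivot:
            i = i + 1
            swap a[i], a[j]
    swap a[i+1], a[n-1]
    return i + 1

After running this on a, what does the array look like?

pivot = a[11] = 13; i = -1
j=0: a[0]=10 ≤ 13 → i=0, swap a[0],a[0] (no change) → [10,12,11,3,8,16,6,5,9,14,2,13]
j=1: a[1]=12 ≤ 13 → i=1, swap a[1],a[1] (no change) → [10,12,11,3,8,16,6,5,9,14,2,13]
j=2: a[2]=11 ≤ 13 → i=2, swap a[2],a[2] (no change) → [10,12,11,3,8,16,6,5,9,14,2,13]
j=3: a[3]=3 ≤ 13 → i=3, swap a[3],a[3] (no change) → [10,12,11,3,8,16,6,5,9,14,2,13]
j=4: a[4]=8 ≤ 13 → i=4, swap a[4],a[4] (no change) → [10,12,11,3,8,16,6,5,9,14,2,13]
j=5: a[5]=16 > 13 → no swap
j=6: a[6]=6 ≤ 13 → i=5, swap a[5],a[6] → [10,12,11,3,8,6,16,5,9,14,2,13]
j=7: a[7]=5 ≤ 13 → i=6, swap a[6],a[7] → [10,12,11,3,8,6,5,16,9,14,2,13]
j=8: a[8]=9 ≤ 13 → i=7, swap a[7],a[8] → [10,12,11,3,8,6,5,9,16,14,2,13]
j=9: a[9]=14 > 13 → no swap
j=10: a[10]=2 ≤ 13 → i=8, swap a[8],a[10] → [10,12,11,3,8,6,5,9,2,14,16,13]
final swap a[9],a[11] → [10,12,11,3,8,6,5,9,2,13,16,14]; return 9

[10,12,11,3,8,6,5,9,2,13,16,14]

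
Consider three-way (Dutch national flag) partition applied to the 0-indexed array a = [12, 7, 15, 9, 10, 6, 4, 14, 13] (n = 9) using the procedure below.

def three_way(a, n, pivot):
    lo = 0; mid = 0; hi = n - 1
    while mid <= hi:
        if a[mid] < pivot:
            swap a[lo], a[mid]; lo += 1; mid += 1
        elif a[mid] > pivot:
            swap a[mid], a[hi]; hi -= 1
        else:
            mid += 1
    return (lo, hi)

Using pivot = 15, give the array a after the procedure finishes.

[12, 7, 9, 10, 6, 4, 14, 13, 15]

pivot = 15; lo=0, mid=0, hi=8
a[mid]=12<15: swap a[0],a[0]; lo=1,mid=1 → [12, 7, 15, 9, 10, 6, 4, 14, 13]
a[mid]=7<15: swap a[1],a[1]; lo=2,mid=2 → [12, 7, 15, 9, 10, 6, 4, 14, 13]
a[mid]=15=15: mid=3
a[mid]=9<15: swap a[2],a[3]; lo=3,mid=4 → [12, 7, 9, 15, 10, 6, 4, 14, 13]
a[mid]=10<15: swap a[3],a[4]; lo=4,mid=5 → [12, 7, 9, 10, 15, 6, 4, 14, 13]
a[mid]=6<15: swap a[4],a[5]; lo=5,mid=6 → [12, 7, 9, 10, 6, 15, 4, 14, 13]
a[mid]=4<15: swap a[5],a[6]; lo=6,mid=7 → [12, 7, 9, 10, 6, 4, 15, 14, 13]
a[mid]=14<15: swap a[6],a[7]; lo=7,mid=8 → [12, 7, 9, 10, 6, 4, 14, 15, 13]
a[mid]=13<15: swap a[7],a[8]; lo=8,mid=9 → [12, 7, 9, 10, 6, 4, 14, 13, 15]
end: lo=8, hi=8; a = [12, 7, 9, 10, 6, 4, 14, 13, 15]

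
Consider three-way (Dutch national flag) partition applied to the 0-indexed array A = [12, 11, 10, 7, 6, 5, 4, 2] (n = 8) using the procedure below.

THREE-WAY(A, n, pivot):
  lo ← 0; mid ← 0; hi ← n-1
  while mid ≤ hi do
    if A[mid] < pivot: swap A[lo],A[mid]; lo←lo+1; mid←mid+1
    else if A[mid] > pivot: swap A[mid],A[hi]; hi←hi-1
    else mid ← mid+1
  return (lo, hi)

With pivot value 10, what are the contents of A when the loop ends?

lo=0 mid=0 hi=7
12>10: swap(0,7), hi=6 ⇒ [2, 11, 10, 7, 6, 5, 4, 12]
2<10: swap(0,0), lo=1 mid=1 ⇒ [2, 11, 10, 7, 6, 5, 4, 12]
11>10: swap(1,6), hi=5 ⇒ [2, 4, 10, 7, 6, 5, 11, 12]
4<10: swap(1,1), lo=2 mid=2 ⇒ [2, 4, 10, 7, 6, 5, 11, 12]
10=10: mid=3
7<10: swap(2,3), lo=3 mid=4 ⇒ [2, 4, 7, 10, 6, 5, 11, 12]
6<10: swap(3,4), lo=4 mid=5 ⇒ [2, 4, 7, 6, 10, 5, 11, 12]
5<10: swap(4,5), lo=5 mid=6 ⇒ [2, 4, 7, 6, 5, 10, 11, 12]
done. lo=5 hi=5; A=[2, 4, 7, 6, 5, 10, 11, 12]

[2, 4, 7, 6, 5, 10, 11, 12]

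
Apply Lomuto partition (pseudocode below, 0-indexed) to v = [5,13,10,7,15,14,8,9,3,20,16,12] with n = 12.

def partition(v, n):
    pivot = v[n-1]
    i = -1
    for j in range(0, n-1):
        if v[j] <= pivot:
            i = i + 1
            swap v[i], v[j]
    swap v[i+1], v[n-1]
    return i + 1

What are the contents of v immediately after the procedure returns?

pivot = v[11] = 12; i = -1
j=0: v[0]=5 ≤ 12 → i=0, swap v[0],v[0] (no change) → [5,13,10,7,15,14,8,9,3,20,16,12]
j=1: v[1]=13 > 12 → no swap
j=2: v[2]=10 ≤ 12 → i=1, swap v[1],v[2] → [5,10,13,7,15,14,8,9,3,20,16,12]
j=3: v[3]=7 ≤ 12 → i=2, swap v[2],v[3] → [5,10,7,13,15,14,8,9,3,20,16,12]
j=4: v[4]=15 > 12 → no swap
j=5: v[5]=14 > 12 → no swap
j=6: v[6]=8 ≤ 12 → i=3, swap v[3],v[6] → [5,10,7,8,15,14,13,9,3,20,16,12]
j=7: v[7]=9 ≤ 12 → i=4, swap v[4],v[7] → [5,10,7,8,9,14,13,15,3,20,16,12]
j=8: v[8]=3 ≤ 12 → i=5, swap v[5],v[8] → [5,10,7,8,9,3,13,15,14,20,16,12]
j=9: v[9]=20 > 12 → no swap
j=10: v[10]=16 > 12 → no swap
final swap v[6],v[11] → [5,10,7,8,9,3,12,15,14,20,16,13]; return 6

[5,10,7,8,9,3,12,15,14,20,16,13]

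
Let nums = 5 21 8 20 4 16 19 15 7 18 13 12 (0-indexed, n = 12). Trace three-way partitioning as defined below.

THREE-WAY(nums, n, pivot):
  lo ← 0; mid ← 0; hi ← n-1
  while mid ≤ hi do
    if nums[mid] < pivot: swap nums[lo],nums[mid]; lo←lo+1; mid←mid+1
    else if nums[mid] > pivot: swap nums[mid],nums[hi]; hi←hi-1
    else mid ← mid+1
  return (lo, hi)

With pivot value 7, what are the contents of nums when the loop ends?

5 4 7 20 16 19 15 8 18 13 12 21

lo=0 mid=0 hi=11
5<7: swap(0,0), lo=1 mid=1 ⇒ 5 21 8 20 4 16 19 15 7 18 13 12
21>7: swap(1,11), hi=10 ⇒ 5 12 8 20 4 16 19 15 7 18 13 21
12>7: swap(1,10), hi=9 ⇒ 5 13 8 20 4 16 19 15 7 18 12 21
13>7: swap(1,9), hi=8 ⇒ 5 18 8 20 4 16 19 15 7 13 12 21
18>7: swap(1,8), hi=7 ⇒ 5 7 8 20 4 16 19 15 18 13 12 21
7=7: mid=2
8>7: swap(2,7), hi=6 ⇒ 5 7 15 20 4 16 19 8 18 13 12 21
15>7: swap(2,6), hi=5 ⇒ 5 7 19 20 4 16 15 8 18 13 12 21
19>7: swap(2,5), hi=4 ⇒ 5 7 16 20 4 19 15 8 18 13 12 21
16>7: swap(2,4), hi=3 ⇒ 5 7 4 20 16 19 15 8 18 13 12 21
4<7: swap(1,2), lo=2 mid=3 ⇒ 5 4 7 20 16 19 15 8 18 13 12 21
20>7: swap(3,3), hi=2 ⇒ 5 4 7 20 16 19 15 8 18 13 12 21
done. lo=2 hi=2; nums=5 4 7 20 16 19 15 8 18 13 12 21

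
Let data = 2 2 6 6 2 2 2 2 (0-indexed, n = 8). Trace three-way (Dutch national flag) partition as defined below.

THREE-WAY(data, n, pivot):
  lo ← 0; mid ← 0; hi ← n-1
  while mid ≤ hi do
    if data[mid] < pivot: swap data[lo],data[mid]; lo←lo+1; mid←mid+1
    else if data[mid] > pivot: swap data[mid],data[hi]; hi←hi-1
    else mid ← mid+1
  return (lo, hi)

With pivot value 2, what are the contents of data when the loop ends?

2 2 2 2 2 2 6 6

lo=0 mid=0 hi=7
2=2: mid=1
2=2: mid=2
6>2: swap(2,7), hi=6 ⇒ 2 2 2 6 2 2 2 6
2=2: mid=3
6>2: swap(3,6), hi=5 ⇒ 2 2 2 2 2 2 6 6
2=2: mid=4
2=2: mid=5
2=2: mid=6
done. lo=0 hi=5; data=2 2 2 2 2 2 6 6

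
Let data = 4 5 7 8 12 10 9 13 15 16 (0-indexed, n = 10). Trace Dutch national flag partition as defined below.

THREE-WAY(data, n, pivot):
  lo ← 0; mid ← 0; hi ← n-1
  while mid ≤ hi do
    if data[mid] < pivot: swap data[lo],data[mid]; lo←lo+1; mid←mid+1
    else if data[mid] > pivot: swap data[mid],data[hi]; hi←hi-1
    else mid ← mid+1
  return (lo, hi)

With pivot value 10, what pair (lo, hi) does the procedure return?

(5, 5)

pivot = 10; lo=0, mid=0, hi=9
data[mid]=4<10: swap data[0],data[0]; lo=1,mid=1 → 4 5 7 8 12 10 9 13 15 16
data[mid]=5<10: swap data[1],data[1]; lo=2,mid=2 → 4 5 7 8 12 10 9 13 15 16
data[mid]=7<10: swap data[2],data[2]; lo=3,mid=3 → 4 5 7 8 12 10 9 13 15 16
data[mid]=8<10: swap data[3],data[3]; lo=4,mid=4 → 4 5 7 8 12 10 9 13 15 16
data[mid]=12>10: swap data[4],data[9]; hi=8 → 4 5 7 8 16 10 9 13 15 12
data[mid]=16>10: swap data[4],data[8]; hi=7 → 4 5 7 8 15 10 9 13 16 12
data[mid]=15>10: swap data[4],data[7]; hi=6 → 4 5 7 8 13 10 9 15 16 12
data[mid]=13>10: swap data[4],data[6]; hi=5 → 4 5 7 8 9 10 13 15 16 12
data[mid]=9<10: swap data[4],data[4]; lo=5,mid=5 → 4 5 7 8 9 10 13 15 16 12
data[mid]=10=10: mid=6
end: lo=5, hi=5; data = 4 5 7 8 9 10 13 15 16 12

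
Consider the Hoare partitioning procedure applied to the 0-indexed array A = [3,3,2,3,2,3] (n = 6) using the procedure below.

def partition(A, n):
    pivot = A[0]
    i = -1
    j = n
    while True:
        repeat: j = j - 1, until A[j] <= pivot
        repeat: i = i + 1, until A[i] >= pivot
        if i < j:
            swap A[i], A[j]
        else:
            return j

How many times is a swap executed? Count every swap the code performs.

pivot = A[0] = 3; i = -1, j = 6
j→5 (A[5]=3≤3), i→0 (A[0]=3≥3); i<j, swap → [3,3,2,3,2,3]
j→4 (A[4]=2≤3), i→1 (A[1]=3≥3); i<j, swap → [3,2,2,3,3,3]
j→3, i→3; i≥j, return j=3. A = [3,2,2,3,3,3]

2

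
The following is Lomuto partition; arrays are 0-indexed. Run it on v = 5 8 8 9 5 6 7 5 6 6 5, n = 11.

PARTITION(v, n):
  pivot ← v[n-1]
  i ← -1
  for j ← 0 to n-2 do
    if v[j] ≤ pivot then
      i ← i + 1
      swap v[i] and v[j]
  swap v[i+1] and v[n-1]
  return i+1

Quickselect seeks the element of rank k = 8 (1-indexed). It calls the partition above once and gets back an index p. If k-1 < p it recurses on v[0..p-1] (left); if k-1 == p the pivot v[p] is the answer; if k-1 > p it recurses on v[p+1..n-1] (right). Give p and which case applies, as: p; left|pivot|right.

3; right

pivot = v[10] = 5; i = -1
j=0: v[0]=5 ≤ 5 → i=0, swap v[0],v[0] (no change) → 5 8 8 9 5 6 7 5 6 6 5
j=1: v[1]=8 > 5 → no swap
j=2: v[2]=8 > 5 → no swap
j=3: v[3]=9 > 5 → no swap
j=4: v[4]=5 ≤ 5 → i=1, swap v[1],v[4] → 5 5 8 9 8 6 7 5 6 6 5
j=5: v[5]=6 > 5 → no swap
j=6: v[6]=7 > 5 → no swap
j=7: v[7]=5 ≤ 5 → i=2, swap v[2],v[7] → 5 5 5 9 8 6 7 8 6 6 5
j=8: v[8]=6 > 5 → no swap
j=9: v[9]=6 > 5 → no swap
final swap v[3],v[10] → 5 5 5 5 8 6 7 8 6 6 9; return 3
p = 3; k-1 = 7 > 3 ⇒ right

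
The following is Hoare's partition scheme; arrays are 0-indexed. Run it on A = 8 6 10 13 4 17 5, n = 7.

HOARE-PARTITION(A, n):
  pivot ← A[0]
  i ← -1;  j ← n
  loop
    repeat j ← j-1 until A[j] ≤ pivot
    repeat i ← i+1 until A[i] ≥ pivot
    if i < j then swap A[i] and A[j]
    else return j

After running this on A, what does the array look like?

pivot = A[0] = 8; i = -1, j = 7
j→6 (A[6]=5≤8), i→0 (A[0]=8≥8); i<j, swap → 5 6 10 13 4 17 8
j→4 (A[4]=4≤8), i→2 (A[2]=10≥8); i<j, swap → 5 6 4 13 10 17 8
j→2, i→3; i≥j, return j=2. A = 5 6 4 13 10 17 8

5 6 4 13 10 17 8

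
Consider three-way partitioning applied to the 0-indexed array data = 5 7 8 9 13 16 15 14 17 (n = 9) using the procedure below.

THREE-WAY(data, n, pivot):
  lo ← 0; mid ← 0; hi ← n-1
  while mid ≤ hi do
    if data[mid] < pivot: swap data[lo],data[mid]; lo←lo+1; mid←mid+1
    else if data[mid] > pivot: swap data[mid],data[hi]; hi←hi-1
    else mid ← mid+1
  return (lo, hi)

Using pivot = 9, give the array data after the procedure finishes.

5 7 8 9 16 15 14 17 13

pivot = 9; lo=0, mid=0, hi=8
data[mid]=5<9: swap data[0],data[0]; lo=1,mid=1 → 5 7 8 9 13 16 15 14 17
data[mid]=7<9: swap data[1],data[1]; lo=2,mid=2 → 5 7 8 9 13 16 15 14 17
data[mid]=8<9: swap data[2],data[2]; lo=3,mid=3 → 5 7 8 9 13 16 15 14 17
data[mid]=9=9: mid=4
data[mid]=13>9: swap data[4],data[8]; hi=7 → 5 7 8 9 17 16 15 14 13
data[mid]=17>9: swap data[4],data[7]; hi=6 → 5 7 8 9 14 16 15 17 13
data[mid]=14>9: swap data[4],data[6]; hi=5 → 5 7 8 9 15 16 14 17 13
data[mid]=15>9: swap data[4],data[5]; hi=4 → 5 7 8 9 16 15 14 17 13
data[mid]=16>9: swap data[4],data[4]; hi=3 → 5 7 8 9 16 15 14 17 13
end: lo=3, hi=3; data = 5 7 8 9 16 15 14 17 13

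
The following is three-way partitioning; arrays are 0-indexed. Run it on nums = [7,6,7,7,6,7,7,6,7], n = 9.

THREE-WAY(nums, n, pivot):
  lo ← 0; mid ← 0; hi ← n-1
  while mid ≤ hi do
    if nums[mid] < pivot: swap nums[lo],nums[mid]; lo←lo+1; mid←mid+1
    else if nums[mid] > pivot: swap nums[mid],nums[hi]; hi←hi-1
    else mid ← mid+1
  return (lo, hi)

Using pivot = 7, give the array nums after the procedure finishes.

pivot = 7; lo=0, mid=0, hi=8
nums[mid]=7=7: mid=1
nums[mid]=6<7: swap nums[0],nums[1]; lo=1,mid=2 → [6,7,7,7,6,7,7,6,7]
nums[mid]=7=7: mid=3
nums[mid]=7=7: mid=4
nums[mid]=6<7: swap nums[1],nums[4]; lo=2,mid=5 → [6,6,7,7,7,7,7,6,7]
nums[mid]=7=7: mid=6
nums[mid]=7=7: mid=7
nums[mid]=6<7: swap nums[2],nums[7]; lo=3,mid=8 → [6,6,6,7,7,7,7,7,7]
nums[mid]=7=7: mid=9
end: lo=3, hi=8; nums = [6,6,6,7,7,7,7,7,7]

[6,6,6,7,7,7,7,7,7]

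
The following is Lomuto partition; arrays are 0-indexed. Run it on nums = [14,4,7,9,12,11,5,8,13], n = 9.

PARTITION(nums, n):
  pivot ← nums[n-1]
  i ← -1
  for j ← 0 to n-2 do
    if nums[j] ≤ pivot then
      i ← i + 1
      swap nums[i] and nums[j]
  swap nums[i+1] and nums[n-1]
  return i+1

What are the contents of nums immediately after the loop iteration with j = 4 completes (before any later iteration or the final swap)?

[4,7,9,12,14,11,5,8,13]

pivot = nums[8] = 13; i = -1
j=0: nums[0]=14 > 13 → no swap
j=1: nums[1]=4 ≤ 13 → i=0, swap nums[0],nums[1] → [4,14,7,9,12,11,5,8,13]
j=2: nums[2]=7 ≤ 13 → i=1, swap nums[1],nums[2] → [4,7,14,9,12,11,5,8,13]
j=3: nums[3]=9 ≤ 13 → i=2, swap nums[2],nums[3] → [4,7,9,14,12,11,5,8,13]
j=4: nums[4]=12 ≤ 13 → i=3, swap nums[3],nums[4] → [4,7,9,12,14,11,5,8,13]
(after j=4) nums = [4,7,9,12,14,11,5,8,13]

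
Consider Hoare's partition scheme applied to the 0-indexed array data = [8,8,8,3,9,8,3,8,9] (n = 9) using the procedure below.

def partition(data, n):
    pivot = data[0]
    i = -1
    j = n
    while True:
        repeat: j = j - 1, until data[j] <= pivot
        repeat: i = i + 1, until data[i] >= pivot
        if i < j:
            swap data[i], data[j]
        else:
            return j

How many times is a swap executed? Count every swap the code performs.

pivot = data[0] = 8; i = -1, j = 9
j→7 (data[7]=8≤8), i→0 (data[0]=8≥8); i<j, swap → [8,8,8,3,9,8,3,8,9]
j→6 (data[6]=3≤8), i→1 (data[1]=8≥8); i<j, swap → [8,3,8,3,9,8,8,8,9]
j→5 (data[5]=8≤8), i→2 (data[2]=8≥8); i<j, swap → [8,3,8,3,9,8,8,8,9]
j→3, i→4; i≥j, return j=3. data = [8,3,8,3,9,8,8,8,9]

3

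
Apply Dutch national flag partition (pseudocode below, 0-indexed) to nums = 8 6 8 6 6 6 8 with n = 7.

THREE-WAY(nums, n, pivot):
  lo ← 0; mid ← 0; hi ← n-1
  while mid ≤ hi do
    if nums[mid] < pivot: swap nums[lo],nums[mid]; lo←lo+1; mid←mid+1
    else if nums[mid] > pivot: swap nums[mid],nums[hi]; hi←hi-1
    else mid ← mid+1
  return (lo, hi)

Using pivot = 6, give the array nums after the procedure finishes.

pivot = 6; lo=0, mid=0, hi=6
nums[mid]=8>6: swap nums[0],nums[6]; hi=5 → 8 6 8 6 6 6 8
nums[mid]=8>6: swap nums[0],nums[5]; hi=4 → 6 6 8 6 6 8 8
nums[mid]=6=6: mid=1
nums[mid]=6=6: mid=2
nums[mid]=8>6: swap nums[2],nums[4]; hi=3 → 6 6 6 6 8 8 8
nums[mid]=6=6: mid=3
nums[mid]=6=6: mid=4
end: lo=0, hi=3; nums = 6 6 6 6 8 8 8

6 6 6 6 8 8 8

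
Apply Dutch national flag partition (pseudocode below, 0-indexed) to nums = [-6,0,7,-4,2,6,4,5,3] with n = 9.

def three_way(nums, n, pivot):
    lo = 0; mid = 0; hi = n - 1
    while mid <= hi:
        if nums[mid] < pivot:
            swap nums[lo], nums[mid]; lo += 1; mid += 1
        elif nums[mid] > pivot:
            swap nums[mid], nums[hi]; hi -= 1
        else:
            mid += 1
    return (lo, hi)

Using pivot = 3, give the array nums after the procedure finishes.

[-6,0,-4,2,3,4,5,6,7]

pivot = 3; lo=0, mid=0, hi=8
nums[mid]=-6<3: swap nums[0],nums[0]; lo=1,mid=1 → [-6,0,7,-4,2,6,4,5,3]
nums[mid]=0<3: swap nums[1],nums[1]; lo=2,mid=2 → [-6,0,7,-4,2,6,4,5,3]
nums[mid]=7>3: swap nums[2],nums[8]; hi=7 → [-6,0,3,-4,2,6,4,5,7]
nums[mid]=3=3: mid=3
nums[mid]=-4<3: swap nums[2],nums[3]; lo=3,mid=4 → [-6,0,-4,3,2,6,4,5,7]
nums[mid]=2<3: swap nums[3],nums[4]; lo=4,mid=5 → [-6,0,-4,2,3,6,4,5,7]
nums[mid]=6>3: swap nums[5],nums[7]; hi=6 → [-6,0,-4,2,3,5,4,6,7]
nums[mid]=5>3: swap nums[5],nums[6]; hi=5 → [-6,0,-4,2,3,4,5,6,7]
nums[mid]=4>3: swap nums[5],nums[5]; hi=4 → [-6,0,-4,2,3,4,5,6,7]
end: lo=4, hi=4; nums = [-6,0,-4,2,3,4,5,6,7]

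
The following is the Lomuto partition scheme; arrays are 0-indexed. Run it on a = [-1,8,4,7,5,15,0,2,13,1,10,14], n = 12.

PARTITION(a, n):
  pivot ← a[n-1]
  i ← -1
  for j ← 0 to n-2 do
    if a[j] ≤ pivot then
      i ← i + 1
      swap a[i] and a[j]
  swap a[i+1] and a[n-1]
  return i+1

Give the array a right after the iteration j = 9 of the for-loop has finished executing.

[-1,8,4,7,5,0,2,13,1,15,10,14]

pivot = a[11] = 14; i = -1
j=0: a[0]=-1 ≤ 14 → i=0, swap a[0],a[0] (no change) → [-1,8,4,7,5,15,0,2,13,1,10,14]
j=1: a[1]=8 ≤ 14 → i=1, swap a[1],a[1] (no change) → [-1,8,4,7,5,15,0,2,13,1,10,14]
j=2: a[2]=4 ≤ 14 → i=2, swap a[2],a[2] (no change) → [-1,8,4,7,5,15,0,2,13,1,10,14]
j=3: a[3]=7 ≤ 14 → i=3, swap a[3],a[3] (no change) → [-1,8,4,7,5,15,0,2,13,1,10,14]
j=4: a[4]=5 ≤ 14 → i=4, swap a[4],a[4] (no change) → [-1,8,4,7,5,15,0,2,13,1,10,14]
j=5: a[5]=15 > 14 → no swap
j=6: a[6]=0 ≤ 14 → i=5, swap a[5],a[6] → [-1,8,4,7,5,0,15,2,13,1,10,14]
j=7: a[7]=2 ≤ 14 → i=6, swap a[6],a[7] → [-1,8,4,7,5,0,2,15,13,1,10,14]
j=8: a[8]=13 ≤ 14 → i=7, swap a[7],a[8] → [-1,8,4,7,5,0,2,13,15,1,10,14]
j=9: a[9]=1 ≤ 14 → i=8, swap a[8],a[9] → [-1,8,4,7,5,0,2,13,1,15,10,14]
(after j=9) a = [-1,8,4,7,5,0,2,13,1,15,10,14]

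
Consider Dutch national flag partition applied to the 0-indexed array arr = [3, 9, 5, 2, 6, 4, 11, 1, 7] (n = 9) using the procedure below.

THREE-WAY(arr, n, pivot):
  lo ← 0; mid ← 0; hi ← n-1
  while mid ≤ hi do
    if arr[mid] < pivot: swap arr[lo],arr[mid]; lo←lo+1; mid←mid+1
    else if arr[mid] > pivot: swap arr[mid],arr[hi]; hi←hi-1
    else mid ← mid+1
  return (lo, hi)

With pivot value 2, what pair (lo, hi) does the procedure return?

(1, 1)

pivot = 2; lo=0, mid=0, hi=8
arr[mid]=3>2: swap arr[0],arr[8]; hi=7 → [7, 9, 5, 2, 6, 4, 11, 1, 3]
arr[mid]=7>2: swap arr[0],arr[7]; hi=6 → [1, 9, 5, 2, 6, 4, 11, 7, 3]
arr[mid]=1<2: swap arr[0],arr[0]; lo=1,mid=1 → [1, 9, 5, 2, 6, 4, 11, 7, 3]
arr[mid]=9>2: swap arr[1],arr[6]; hi=5 → [1, 11, 5, 2, 6, 4, 9, 7, 3]
arr[mid]=11>2: swap arr[1],arr[5]; hi=4 → [1, 4, 5, 2, 6, 11, 9, 7, 3]
arr[mid]=4>2: swap arr[1],arr[4]; hi=3 → [1, 6, 5, 2, 4, 11, 9, 7, 3]
arr[mid]=6>2: swap arr[1],arr[3]; hi=2 → [1, 2, 5, 6, 4, 11, 9, 7, 3]
arr[mid]=2=2: mid=2
arr[mid]=5>2: swap arr[2],arr[2]; hi=1 → [1, 2, 5, 6, 4, 11, 9, 7, 3]
end: lo=1, hi=1; arr = [1, 2, 5, 6, 4, 11, 9, 7, 3]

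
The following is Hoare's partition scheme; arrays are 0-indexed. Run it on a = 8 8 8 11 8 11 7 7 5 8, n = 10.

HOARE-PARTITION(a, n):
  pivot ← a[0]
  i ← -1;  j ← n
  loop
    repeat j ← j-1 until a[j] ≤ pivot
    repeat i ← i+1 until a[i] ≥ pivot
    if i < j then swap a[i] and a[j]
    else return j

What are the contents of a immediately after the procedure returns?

8 5 7 7 8 11 11 8 8 8

pivot=8
j stops at 9 (8), i stops at 0 (8); swap ⇒ 8 8 8 11 8 11 7 7 5 8
j stops at 8 (5), i stops at 1 (8); swap ⇒ 8 5 8 11 8 11 7 7 8 8
j stops at 7 (7), i stops at 2 (8); swap ⇒ 8 5 7 11 8 11 7 8 8 8
j stops at 6 (7), i stops at 3 (11); swap ⇒ 8 5 7 7 8 11 11 8 8 8
j stops at 4, i stops at 4; i≥j ⇒ return 4. a=8 5 7 7 8 11 11 8 8 8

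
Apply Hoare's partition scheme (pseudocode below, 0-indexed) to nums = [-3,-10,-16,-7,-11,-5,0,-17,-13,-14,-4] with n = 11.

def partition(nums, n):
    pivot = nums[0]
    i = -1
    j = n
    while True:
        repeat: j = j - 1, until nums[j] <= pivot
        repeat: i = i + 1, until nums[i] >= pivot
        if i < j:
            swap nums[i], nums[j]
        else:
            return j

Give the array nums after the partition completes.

pivot=-3
j stops at 10 (-4), i stops at 0 (-3); swap ⇒ [-4,-10,-16,-7,-11,-5,0,-17,-13,-14,-3]
j stops at 9 (-14), i stops at 6 (0); swap ⇒ [-4,-10,-16,-7,-11,-5,-14,-17,-13,0,-3]
j stops at 8, i stops at 9; i≥j ⇒ return 8. nums=[-4,-10,-16,-7,-11,-5,-14,-17,-13,0,-3]

[-4,-10,-16,-7,-11,-5,-14,-17,-13,0,-3]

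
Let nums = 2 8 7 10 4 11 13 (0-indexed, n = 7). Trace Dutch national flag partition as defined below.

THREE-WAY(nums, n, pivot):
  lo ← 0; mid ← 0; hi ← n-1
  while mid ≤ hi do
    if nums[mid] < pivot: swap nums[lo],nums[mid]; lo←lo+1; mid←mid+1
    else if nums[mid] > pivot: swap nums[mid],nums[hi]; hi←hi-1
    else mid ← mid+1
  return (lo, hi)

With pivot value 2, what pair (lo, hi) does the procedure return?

(0, 0)

pivot = 2; lo=0, mid=0, hi=6
nums[mid]=2=2: mid=1
nums[mid]=8>2: swap nums[1],nums[6]; hi=5 → 2 13 7 10 4 11 8
nums[mid]=13>2: swap nums[1],nums[5]; hi=4 → 2 11 7 10 4 13 8
nums[mid]=11>2: swap nums[1],nums[4]; hi=3 → 2 4 7 10 11 13 8
nums[mid]=4>2: swap nums[1],nums[3]; hi=2 → 2 10 7 4 11 13 8
nums[mid]=10>2: swap nums[1],nums[2]; hi=1 → 2 7 10 4 11 13 8
nums[mid]=7>2: swap nums[1],nums[1]; hi=0 → 2 7 10 4 11 13 8
end: lo=0, hi=0; nums = 2 7 10 4 11 13 8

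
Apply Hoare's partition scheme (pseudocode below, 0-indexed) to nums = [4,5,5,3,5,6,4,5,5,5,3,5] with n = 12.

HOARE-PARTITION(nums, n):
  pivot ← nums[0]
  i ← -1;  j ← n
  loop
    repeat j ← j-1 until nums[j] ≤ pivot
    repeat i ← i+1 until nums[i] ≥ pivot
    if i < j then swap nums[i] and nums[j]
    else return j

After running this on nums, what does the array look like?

[3,4,3,5,5,6,5,5,5,5,4,5]

pivot=4
j stops at 10 (3), i stops at 0 (4); swap ⇒ [3,5,5,3,5,6,4,5,5,5,4,5]
j stops at 6 (4), i stops at 1 (5); swap ⇒ [3,4,5,3,5,6,5,5,5,5,4,5]
j stops at 3 (3), i stops at 2 (5); swap ⇒ [3,4,3,5,5,6,5,5,5,5,4,5]
j stops at 2, i stops at 3; i≥j ⇒ return 2. nums=[3,4,3,5,5,6,5,5,5,5,4,5]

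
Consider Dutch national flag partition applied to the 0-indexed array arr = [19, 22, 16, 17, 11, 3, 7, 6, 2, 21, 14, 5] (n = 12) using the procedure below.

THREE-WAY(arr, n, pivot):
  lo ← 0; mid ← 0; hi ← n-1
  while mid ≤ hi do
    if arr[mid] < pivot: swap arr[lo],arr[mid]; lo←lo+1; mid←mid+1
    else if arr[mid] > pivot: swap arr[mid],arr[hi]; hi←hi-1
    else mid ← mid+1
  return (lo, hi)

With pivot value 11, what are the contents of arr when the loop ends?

pivot = 11; lo=0, mid=0, hi=11
arr[mid]=19>11: swap arr[0],arr[11]; hi=10 → [5, 22, 16, 17, 11, 3, 7, 6, 2, 21, 14, 19]
arr[mid]=5<11: swap arr[0],arr[0]; lo=1,mid=1 → [5, 22, 16, 17, 11, 3, 7, 6, 2, 21, 14, 19]
arr[mid]=22>11: swap arr[1],arr[10]; hi=9 → [5, 14, 16, 17, 11, 3, 7, 6, 2, 21, 22, 19]
arr[mid]=14>11: swap arr[1],arr[9]; hi=8 → [5, 21, 16, 17, 11, 3, 7, 6, 2, 14, 22, 19]
arr[mid]=21>11: swap arr[1],arr[8]; hi=7 → [5, 2, 16, 17, 11, 3, 7, 6, 21, 14, 22, 19]
arr[mid]=2<11: swap arr[1],arr[1]; lo=2,mid=2 → [5, 2, 16, 17, 11, 3, 7, 6, 21, 14, 22, 19]
arr[mid]=16>11: swap arr[2],arr[7]; hi=6 → [5, 2, 6, 17, 11, 3, 7, 16, 21, 14, 22, 19]
arr[mid]=6<11: swap arr[2],arr[2]; lo=3,mid=3 → [5, 2, 6, 17, 11, 3, 7, 16, 21, 14, 22, 19]
arr[mid]=17>11: swap arr[3],arr[6]; hi=5 → [5, 2, 6, 7, 11, 3, 17, 16, 21, 14, 22, 19]
arr[mid]=7<11: swap arr[3],arr[3]; lo=4,mid=4 → [5, 2, 6, 7, 11, 3, 17, 16, 21, 14, 22, 19]
arr[mid]=11=11: mid=5
arr[mid]=3<11: swap arr[4],arr[5]; lo=5,mid=6 → [5, 2, 6, 7, 3, 11, 17, 16, 21, 14, 22, 19]
end: lo=5, hi=5; arr = [5, 2, 6, 7, 3, 11, 17, 16, 21, 14, 22, 19]

[5, 2, 6, 7, 3, 11, 17, 16, 21, 14, 22, 19]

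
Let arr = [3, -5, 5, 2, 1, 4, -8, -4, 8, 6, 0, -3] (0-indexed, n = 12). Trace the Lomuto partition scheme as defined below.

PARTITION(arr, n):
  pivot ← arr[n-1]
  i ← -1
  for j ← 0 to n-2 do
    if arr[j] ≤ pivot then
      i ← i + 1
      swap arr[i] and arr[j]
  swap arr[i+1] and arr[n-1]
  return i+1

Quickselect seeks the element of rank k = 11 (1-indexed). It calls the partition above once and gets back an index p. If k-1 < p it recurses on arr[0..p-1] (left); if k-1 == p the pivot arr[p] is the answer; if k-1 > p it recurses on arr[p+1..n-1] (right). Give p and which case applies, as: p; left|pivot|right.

pivot = arr[11] = -3; i = -1
j=0: arr[0]=3 > -3 → no swap
j=1: arr[1]=-5 ≤ -3 → i=0, swap arr[0],arr[1] → [-5, 3, 5, 2, 1, 4, -8, -4, 8, 6, 0, -3]
j=2: arr[2]=5 > -3 → no swap
j=3: arr[3]=2 > -3 → no swap
j=4: arr[4]=1 > -3 → no swap
j=5: arr[5]=4 > -3 → no swap
j=6: arr[6]=-8 ≤ -3 → i=1, swap arr[1],arr[6] → [-5, -8, 5, 2, 1, 4, 3, -4, 8, 6, 0, -3]
j=7: arr[7]=-4 ≤ -3 → i=2, swap arr[2],arr[7] → [-5, -8, -4, 2, 1, 4, 3, 5, 8, 6, 0, -3]
j=8: arr[8]=8 > -3 → no swap
j=9: arr[9]=6 > -3 → no swap
j=10: arr[10]=0 > -3 → no swap
final swap arr[3],arr[11] → [-5, -8, -4, -3, 1, 4, 3, 5, 8, 6, 0, 2]; return 3
p = 3; k-1 = 10 > 3 ⇒ right

3; right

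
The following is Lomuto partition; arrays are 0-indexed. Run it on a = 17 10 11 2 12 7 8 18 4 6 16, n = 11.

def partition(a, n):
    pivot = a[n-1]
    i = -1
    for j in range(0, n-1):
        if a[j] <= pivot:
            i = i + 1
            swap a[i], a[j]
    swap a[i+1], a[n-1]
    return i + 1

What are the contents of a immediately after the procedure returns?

10 11 2 12 7 8 4 6 16 18 17

pivot = a[10] = 16; i = -1
j=0: a[0]=17 > 16 → no swap
j=1: a[1]=10 ≤ 16 → i=0, swap a[0],a[1] → 10 17 11 2 12 7 8 18 4 6 16
j=2: a[2]=11 ≤ 16 → i=1, swap a[1],a[2] → 10 11 17 2 12 7 8 18 4 6 16
j=3: a[3]=2 ≤ 16 → i=2, swap a[2],a[3] → 10 11 2 17 12 7 8 18 4 6 16
j=4: a[4]=12 ≤ 16 → i=3, swap a[3],a[4] → 10 11 2 12 17 7 8 18 4 6 16
j=5: a[5]=7 ≤ 16 → i=4, swap a[4],a[5] → 10 11 2 12 7 17 8 18 4 6 16
j=6: a[6]=8 ≤ 16 → i=5, swap a[5],a[6] → 10 11 2 12 7 8 17 18 4 6 16
j=7: a[7]=18 > 16 → no swap
j=8: a[8]=4 ≤ 16 → i=6, swap a[6],a[8] → 10 11 2 12 7 8 4 18 17 6 16
j=9: a[9]=6 ≤ 16 → i=7, swap a[7],a[9] → 10 11 2 12 7 8 4 6 17 18 16
final swap a[8],a[10] → 10 11 2 12 7 8 4 6 16 18 17; return 8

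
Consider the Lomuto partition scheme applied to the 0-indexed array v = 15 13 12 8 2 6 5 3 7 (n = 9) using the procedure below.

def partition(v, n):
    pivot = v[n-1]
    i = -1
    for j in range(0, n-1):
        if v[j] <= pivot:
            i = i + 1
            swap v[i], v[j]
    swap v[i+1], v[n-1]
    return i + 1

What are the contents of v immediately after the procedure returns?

2 6 5 3 7 13 12 8 15

pivot=7, i=-1
j=0: 15>7, skip
j=1: 13>7, skip
j=2: 12>7, skip
j=3: 8>7, skip
j=4: 2≤7, i=0, swap(0,4) ⇒ 2 13 12 8 15 6 5 3 7
j=5: 6≤7, i=1, swap(1,5) ⇒ 2 6 12 8 15 13 5 3 7
j=6: 5≤7, i=2, swap(2,6) ⇒ 2 6 5 8 15 13 12 3 7
j=7: 3≤7, i=3, swap(3,7) ⇒ 2 6 5 3 15 13 12 8 7
swap(4,8) ⇒ 2 6 5 3 7 13 12 8 15; return 4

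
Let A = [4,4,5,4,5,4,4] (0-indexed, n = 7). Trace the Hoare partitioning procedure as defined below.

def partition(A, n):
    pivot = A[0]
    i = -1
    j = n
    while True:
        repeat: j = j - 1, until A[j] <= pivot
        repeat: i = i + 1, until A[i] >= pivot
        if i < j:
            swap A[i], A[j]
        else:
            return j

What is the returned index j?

pivot = A[0] = 4; i = -1, j = 7
j→6 (A[6]=4≤4), i→0 (A[0]=4≥4); i<j, swap → [4,4,5,4,5,4,4]
j→5 (A[5]=4≤4), i→1 (A[1]=4≥4); i<j, swap → [4,4,5,4,5,4,4]
j→3 (A[3]=4≤4), i→2 (A[2]=5≥4); i<j, swap → [4,4,4,5,5,4,4]
j→2, i→3; i≥j, return j=2. A = [4,4,4,5,5,4,4]

2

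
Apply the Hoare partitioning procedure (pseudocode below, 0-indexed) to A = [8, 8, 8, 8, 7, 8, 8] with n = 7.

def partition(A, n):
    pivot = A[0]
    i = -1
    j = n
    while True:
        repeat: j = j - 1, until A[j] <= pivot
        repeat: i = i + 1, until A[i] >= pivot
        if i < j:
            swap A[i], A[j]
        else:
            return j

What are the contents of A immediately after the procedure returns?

[8, 8, 7, 8, 8, 8, 8]

pivot = A[0] = 8; i = -1, j = 7
j→6 (A[6]=8≤8), i→0 (A[0]=8≥8); i<j, swap → [8, 8, 8, 8, 7, 8, 8]
j→5 (A[5]=8≤8), i→1 (A[1]=8≥8); i<j, swap → [8, 8, 8, 8, 7, 8, 8]
j→4 (A[4]=7≤8), i→2 (A[2]=8≥8); i<j, swap → [8, 8, 7, 8, 8, 8, 8]
j→3, i→3; i≥j, return j=3. A = [8, 8, 7, 8, 8, 8, 8]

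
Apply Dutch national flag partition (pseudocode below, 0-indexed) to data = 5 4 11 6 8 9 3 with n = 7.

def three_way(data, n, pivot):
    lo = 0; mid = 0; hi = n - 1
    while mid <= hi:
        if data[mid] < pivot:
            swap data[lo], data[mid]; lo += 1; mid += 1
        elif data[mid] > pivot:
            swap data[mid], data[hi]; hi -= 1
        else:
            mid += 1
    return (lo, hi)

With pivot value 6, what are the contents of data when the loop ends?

5 4 3 6 9 8 11

pivot = 6; lo=0, mid=0, hi=6
data[mid]=5<6: swap data[0],data[0]; lo=1,mid=1 → 5 4 11 6 8 9 3
data[mid]=4<6: swap data[1],data[1]; lo=2,mid=2 → 5 4 11 6 8 9 3
data[mid]=11>6: swap data[2],data[6]; hi=5 → 5 4 3 6 8 9 11
data[mid]=3<6: swap data[2],data[2]; lo=3,mid=3 → 5 4 3 6 8 9 11
data[mid]=6=6: mid=4
data[mid]=8>6: swap data[4],data[5]; hi=4 → 5 4 3 6 9 8 11
data[mid]=9>6: swap data[4],data[4]; hi=3 → 5 4 3 6 9 8 11
end: lo=3, hi=3; data = 5 4 3 6 9 8 11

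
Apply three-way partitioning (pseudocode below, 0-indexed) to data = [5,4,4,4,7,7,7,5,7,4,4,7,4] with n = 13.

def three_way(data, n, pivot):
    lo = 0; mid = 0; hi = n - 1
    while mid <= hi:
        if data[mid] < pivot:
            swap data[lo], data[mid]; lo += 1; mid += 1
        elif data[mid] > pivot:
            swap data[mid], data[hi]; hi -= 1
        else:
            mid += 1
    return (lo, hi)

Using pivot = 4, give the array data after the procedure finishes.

lo=0 mid=0 hi=12
5>4: swap(0,12), hi=11 ⇒ [4,4,4,4,7,7,7,5,7,4,4,7,5]
4=4: mid=1
4=4: mid=2
4=4: mid=3
4=4: mid=4
7>4: swap(4,11), hi=10 ⇒ [4,4,4,4,7,7,7,5,7,4,4,7,5]
7>4: swap(4,10), hi=9 ⇒ [4,4,4,4,4,7,7,5,7,4,7,7,5]
4=4: mid=5
7>4: swap(5,9), hi=8 ⇒ [4,4,4,4,4,4,7,5,7,7,7,7,5]
4=4: mid=6
7>4: swap(6,8), hi=7 ⇒ [4,4,4,4,4,4,7,5,7,7,7,7,5]
7>4: swap(6,7), hi=6 ⇒ [4,4,4,4,4,4,5,7,7,7,7,7,5]
5>4: swap(6,6), hi=5 ⇒ [4,4,4,4,4,4,5,7,7,7,7,7,5]
done. lo=0 hi=5; data=[4,4,4,4,4,4,5,7,7,7,7,7,5]

[4,4,4,4,4,4,5,7,7,7,7,7,5]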